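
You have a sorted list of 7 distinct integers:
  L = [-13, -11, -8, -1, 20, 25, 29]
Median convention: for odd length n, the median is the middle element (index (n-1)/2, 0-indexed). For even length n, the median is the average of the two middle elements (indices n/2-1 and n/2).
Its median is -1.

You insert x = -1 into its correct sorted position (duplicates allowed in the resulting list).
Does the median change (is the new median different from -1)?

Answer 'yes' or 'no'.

Answer: no

Derivation:
Old median = -1
Insert x = -1
New median = -1
Changed? no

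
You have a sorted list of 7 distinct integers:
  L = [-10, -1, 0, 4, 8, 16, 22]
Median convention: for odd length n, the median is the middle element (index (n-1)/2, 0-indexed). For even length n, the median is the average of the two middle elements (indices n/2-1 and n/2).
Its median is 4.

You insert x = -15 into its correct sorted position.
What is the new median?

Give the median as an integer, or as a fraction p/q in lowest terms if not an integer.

Answer: 2

Derivation:
Old list (sorted, length 7): [-10, -1, 0, 4, 8, 16, 22]
Old median = 4
Insert x = -15
Old length odd (7). Middle was index 3 = 4.
New length even (8). New median = avg of two middle elements.
x = -15: 0 elements are < x, 7 elements are > x.
New sorted list: [-15, -10, -1, 0, 4, 8, 16, 22]
New median = 2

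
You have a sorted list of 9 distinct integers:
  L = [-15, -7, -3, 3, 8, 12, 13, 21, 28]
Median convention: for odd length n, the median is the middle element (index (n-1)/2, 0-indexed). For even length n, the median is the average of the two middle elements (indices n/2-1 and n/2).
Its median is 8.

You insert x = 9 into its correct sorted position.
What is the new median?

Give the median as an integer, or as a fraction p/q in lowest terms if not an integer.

Answer: 17/2

Derivation:
Old list (sorted, length 9): [-15, -7, -3, 3, 8, 12, 13, 21, 28]
Old median = 8
Insert x = 9
Old length odd (9). Middle was index 4 = 8.
New length even (10). New median = avg of two middle elements.
x = 9: 5 elements are < x, 4 elements are > x.
New sorted list: [-15, -7, -3, 3, 8, 9, 12, 13, 21, 28]
New median = 17/2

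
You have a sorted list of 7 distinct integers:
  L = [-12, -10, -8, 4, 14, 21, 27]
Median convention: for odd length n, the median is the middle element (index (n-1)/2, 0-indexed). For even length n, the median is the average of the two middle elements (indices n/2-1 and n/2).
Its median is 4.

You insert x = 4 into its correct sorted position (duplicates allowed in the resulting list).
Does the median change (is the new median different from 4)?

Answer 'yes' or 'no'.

Old median = 4
Insert x = 4
New median = 4
Changed? no

Answer: no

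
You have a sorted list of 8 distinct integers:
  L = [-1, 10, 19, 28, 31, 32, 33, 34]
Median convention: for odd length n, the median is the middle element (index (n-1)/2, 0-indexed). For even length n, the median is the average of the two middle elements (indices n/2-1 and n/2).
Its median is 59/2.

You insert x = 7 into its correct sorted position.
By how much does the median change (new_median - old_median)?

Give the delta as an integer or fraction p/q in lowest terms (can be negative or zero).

Old median = 59/2
After inserting x = 7: new sorted = [-1, 7, 10, 19, 28, 31, 32, 33, 34]
New median = 28
Delta = 28 - 59/2 = -3/2

Answer: -3/2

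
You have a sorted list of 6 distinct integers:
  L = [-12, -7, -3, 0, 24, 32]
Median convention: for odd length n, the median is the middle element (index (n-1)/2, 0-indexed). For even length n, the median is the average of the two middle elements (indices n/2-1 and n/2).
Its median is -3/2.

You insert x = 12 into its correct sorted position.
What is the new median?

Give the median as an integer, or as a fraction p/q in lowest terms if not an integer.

Answer: 0

Derivation:
Old list (sorted, length 6): [-12, -7, -3, 0, 24, 32]
Old median = -3/2
Insert x = 12
Old length even (6). Middle pair: indices 2,3 = -3,0.
New length odd (7). New median = single middle element.
x = 12: 4 elements are < x, 2 elements are > x.
New sorted list: [-12, -7, -3, 0, 12, 24, 32]
New median = 0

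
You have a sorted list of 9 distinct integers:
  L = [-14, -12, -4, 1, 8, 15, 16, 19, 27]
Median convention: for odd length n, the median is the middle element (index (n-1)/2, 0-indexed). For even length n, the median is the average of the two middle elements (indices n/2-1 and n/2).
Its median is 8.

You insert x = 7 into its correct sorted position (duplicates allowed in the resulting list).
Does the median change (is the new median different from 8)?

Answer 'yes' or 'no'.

Answer: yes

Derivation:
Old median = 8
Insert x = 7
New median = 15/2
Changed? yes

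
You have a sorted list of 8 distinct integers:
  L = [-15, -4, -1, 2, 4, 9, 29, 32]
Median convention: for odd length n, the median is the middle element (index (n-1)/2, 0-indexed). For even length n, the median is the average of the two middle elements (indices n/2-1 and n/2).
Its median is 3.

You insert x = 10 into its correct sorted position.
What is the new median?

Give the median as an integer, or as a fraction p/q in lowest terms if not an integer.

Old list (sorted, length 8): [-15, -4, -1, 2, 4, 9, 29, 32]
Old median = 3
Insert x = 10
Old length even (8). Middle pair: indices 3,4 = 2,4.
New length odd (9). New median = single middle element.
x = 10: 6 elements are < x, 2 elements are > x.
New sorted list: [-15, -4, -1, 2, 4, 9, 10, 29, 32]
New median = 4

Answer: 4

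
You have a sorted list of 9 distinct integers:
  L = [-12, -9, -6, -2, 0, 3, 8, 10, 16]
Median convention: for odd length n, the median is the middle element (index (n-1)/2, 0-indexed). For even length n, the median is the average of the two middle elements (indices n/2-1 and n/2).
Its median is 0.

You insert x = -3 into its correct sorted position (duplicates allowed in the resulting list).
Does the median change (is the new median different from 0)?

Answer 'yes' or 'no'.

Answer: yes

Derivation:
Old median = 0
Insert x = -3
New median = -1
Changed? yes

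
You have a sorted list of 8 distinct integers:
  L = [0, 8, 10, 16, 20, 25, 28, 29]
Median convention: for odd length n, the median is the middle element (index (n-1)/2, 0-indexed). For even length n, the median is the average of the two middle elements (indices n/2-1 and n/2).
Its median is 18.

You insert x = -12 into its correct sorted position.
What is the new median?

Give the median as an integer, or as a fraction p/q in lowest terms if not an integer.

Old list (sorted, length 8): [0, 8, 10, 16, 20, 25, 28, 29]
Old median = 18
Insert x = -12
Old length even (8). Middle pair: indices 3,4 = 16,20.
New length odd (9). New median = single middle element.
x = -12: 0 elements are < x, 8 elements are > x.
New sorted list: [-12, 0, 8, 10, 16, 20, 25, 28, 29]
New median = 16

Answer: 16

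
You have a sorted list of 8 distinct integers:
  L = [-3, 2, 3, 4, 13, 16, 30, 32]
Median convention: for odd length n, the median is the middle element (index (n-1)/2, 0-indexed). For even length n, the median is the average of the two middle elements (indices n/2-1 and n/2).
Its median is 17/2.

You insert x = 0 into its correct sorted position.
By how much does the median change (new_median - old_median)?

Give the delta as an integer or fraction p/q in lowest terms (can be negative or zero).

Answer: -9/2

Derivation:
Old median = 17/2
After inserting x = 0: new sorted = [-3, 0, 2, 3, 4, 13, 16, 30, 32]
New median = 4
Delta = 4 - 17/2 = -9/2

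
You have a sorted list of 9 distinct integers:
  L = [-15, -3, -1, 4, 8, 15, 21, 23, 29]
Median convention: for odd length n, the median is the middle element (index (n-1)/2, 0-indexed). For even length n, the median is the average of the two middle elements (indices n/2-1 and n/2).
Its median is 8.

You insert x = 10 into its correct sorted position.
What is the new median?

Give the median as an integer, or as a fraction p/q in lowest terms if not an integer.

Answer: 9

Derivation:
Old list (sorted, length 9): [-15, -3, -1, 4, 8, 15, 21, 23, 29]
Old median = 8
Insert x = 10
Old length odd (9). Middle was index 4 = 8.
New length even (10). New median = avg of two middle elements.
x = 10: 5 elements are < x, 4 elements are > x.
New sorted list: [-15, -3, -1, 4, 8, 10, 15, 21, 23, 29]
New median = 9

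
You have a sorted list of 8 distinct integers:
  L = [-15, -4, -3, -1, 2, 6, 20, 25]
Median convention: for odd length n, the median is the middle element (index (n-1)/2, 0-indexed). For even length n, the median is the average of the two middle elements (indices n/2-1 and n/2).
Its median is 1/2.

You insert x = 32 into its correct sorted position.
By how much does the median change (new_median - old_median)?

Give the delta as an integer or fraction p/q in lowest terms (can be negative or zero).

Old median = 1/2
After inserting x = 32: new sorted = [-15, -4, -3, -1, 2, 6, 20, 25, 32]
New median = 2
Delta = 2 - 1/2 = 3/2

Answer: 3/2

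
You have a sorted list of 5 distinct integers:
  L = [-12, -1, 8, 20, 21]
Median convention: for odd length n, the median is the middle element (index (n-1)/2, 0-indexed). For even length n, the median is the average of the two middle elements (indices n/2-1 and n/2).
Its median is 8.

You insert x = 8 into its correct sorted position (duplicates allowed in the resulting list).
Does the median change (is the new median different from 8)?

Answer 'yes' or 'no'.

Old median = 8
Insert x = 8
New median = 8
Changed? no

Answer: no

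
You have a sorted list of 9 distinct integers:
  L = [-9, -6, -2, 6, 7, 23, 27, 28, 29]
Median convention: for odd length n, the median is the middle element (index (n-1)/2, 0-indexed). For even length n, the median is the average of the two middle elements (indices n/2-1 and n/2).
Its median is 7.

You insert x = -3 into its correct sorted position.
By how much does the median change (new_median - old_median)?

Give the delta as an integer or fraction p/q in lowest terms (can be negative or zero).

Answer: -1/2

Derivation:
Old median = 7
After inserting x = -3: new sorted = [-9, -6, -3, -2, 6, 7, 23, 27, 28, 29]
New median = 13/2
Delta = 13/2 - 7 = -1/2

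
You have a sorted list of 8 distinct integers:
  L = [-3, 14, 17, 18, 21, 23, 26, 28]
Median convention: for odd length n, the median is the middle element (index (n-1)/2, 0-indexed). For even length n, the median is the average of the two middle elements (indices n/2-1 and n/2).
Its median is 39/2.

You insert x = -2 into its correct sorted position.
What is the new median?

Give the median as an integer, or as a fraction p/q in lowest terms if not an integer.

Answer: 18

Derivation:
Old list (sorted, length 8): [-3, 14, 17, 18, 21, 23, 26, 28]
Old median = 39/2
Insert x = -2
Old length even (8). Middle pair: indices 3,4 = 18,21.
New length odd (9). New median = single middle element.
x = -2: 1 elements are < x, 7 elements are > x.
New sorted list: [-3, -2, 14, 17, 18, 21, 23, 26, 28]
New median = 18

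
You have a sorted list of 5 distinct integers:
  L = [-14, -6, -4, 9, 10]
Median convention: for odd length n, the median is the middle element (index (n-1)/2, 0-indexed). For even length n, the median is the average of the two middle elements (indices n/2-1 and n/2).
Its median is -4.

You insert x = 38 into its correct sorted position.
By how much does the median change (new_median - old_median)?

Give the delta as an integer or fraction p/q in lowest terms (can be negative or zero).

Old median = -4
After inserting x = 38: new sorted = [-14, -6, -4, 9, 10, 38]
New median = 5/2
Delta = 5/2 - -4 = 13/2

Answer: 13/2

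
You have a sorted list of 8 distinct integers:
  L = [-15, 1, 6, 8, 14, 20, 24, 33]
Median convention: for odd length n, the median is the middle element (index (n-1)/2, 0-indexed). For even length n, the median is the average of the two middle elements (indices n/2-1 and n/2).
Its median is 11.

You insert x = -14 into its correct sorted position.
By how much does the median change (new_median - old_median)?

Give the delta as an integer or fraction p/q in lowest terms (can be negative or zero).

Old median = 11
After inserting x = -14: new sorted = [-15, -14, 1, 6, 8, 14, 20, 24, 33]
New median = 8
Delta = 8 - 11 = -3

Answer: -3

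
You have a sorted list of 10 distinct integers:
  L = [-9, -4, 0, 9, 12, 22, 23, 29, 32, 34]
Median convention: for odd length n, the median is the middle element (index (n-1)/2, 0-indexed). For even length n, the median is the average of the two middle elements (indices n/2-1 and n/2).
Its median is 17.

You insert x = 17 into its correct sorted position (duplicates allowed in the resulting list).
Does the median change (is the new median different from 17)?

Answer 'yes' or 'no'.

Old median = 17
Insert x = 17
New median = 17
Changed? no

Answer: no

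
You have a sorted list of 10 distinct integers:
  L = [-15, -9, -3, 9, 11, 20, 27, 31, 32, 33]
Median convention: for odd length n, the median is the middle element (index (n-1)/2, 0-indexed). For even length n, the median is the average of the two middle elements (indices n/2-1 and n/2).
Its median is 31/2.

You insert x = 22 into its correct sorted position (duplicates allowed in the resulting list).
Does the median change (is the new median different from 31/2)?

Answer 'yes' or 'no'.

Old median = 31/2
Insert x = 22
New median = 20
Changed? yes

Answer: yes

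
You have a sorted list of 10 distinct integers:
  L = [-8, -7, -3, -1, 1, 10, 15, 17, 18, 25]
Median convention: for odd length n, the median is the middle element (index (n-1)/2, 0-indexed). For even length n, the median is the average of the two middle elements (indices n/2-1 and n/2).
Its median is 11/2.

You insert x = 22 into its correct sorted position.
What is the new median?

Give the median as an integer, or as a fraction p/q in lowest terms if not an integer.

Answer: 10

Derivation:
Old list (sorted, length 10): [-8, -7, -3, -1, 1, 10, 15, 17, 18, 25]
Old median = 11/2
Insert x = 22
Old length even (10). Middle pair: indices 4,5 = 1,10.
New length odd (11). New median = single middle element.
x = 22: 9 elements are < x, 1 elements are > x.
New sorted list: [-8, -7, -3, -1, 1, 10, 15, 17, 18, 22, 25]
New median = 10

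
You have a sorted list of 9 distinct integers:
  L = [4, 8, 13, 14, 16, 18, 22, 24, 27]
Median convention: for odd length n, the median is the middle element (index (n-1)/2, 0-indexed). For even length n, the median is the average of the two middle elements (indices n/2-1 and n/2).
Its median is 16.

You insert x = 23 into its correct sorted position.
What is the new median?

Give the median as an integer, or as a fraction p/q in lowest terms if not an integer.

Old list (sorted, length 9): [4, 8, 13, 14, 16, 18, 22, 24, 27]
Old median = 16
Insert x = 23
Old length odd (9). Middle was index 4 = 16.
New length even (10). New median = avg of two middle elements.
x = 23: 7 elements are < x, 2 elements are > x.
New sorted list: [4, 8, 13, 14, 16, 18, 22, 23, 24, 27]
New median = 17

Answer: 17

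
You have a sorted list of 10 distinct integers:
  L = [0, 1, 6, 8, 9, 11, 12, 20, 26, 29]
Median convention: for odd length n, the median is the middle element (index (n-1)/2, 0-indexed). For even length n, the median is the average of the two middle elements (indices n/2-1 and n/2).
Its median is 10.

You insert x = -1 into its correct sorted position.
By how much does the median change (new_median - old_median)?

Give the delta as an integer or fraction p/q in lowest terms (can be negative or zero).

Old median = 10
After inserting x = -1: new sorted = [-1, 0, 1, 6, 8, 9, 11, 12, 20, 26, 29]
New median = 9
Delta = 9 - 10 = -1

Answer: -1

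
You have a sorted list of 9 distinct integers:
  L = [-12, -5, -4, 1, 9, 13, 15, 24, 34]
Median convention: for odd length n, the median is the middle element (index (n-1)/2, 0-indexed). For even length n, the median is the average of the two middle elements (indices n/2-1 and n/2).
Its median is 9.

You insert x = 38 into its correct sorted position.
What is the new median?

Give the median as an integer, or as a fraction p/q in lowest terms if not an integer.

Answer: 11

Derivation:
Old list (sorted, length 9): [-12, -5, -4, 1, 9, 13, 15, 24, 34]
Old median = 9
Insert x = 38
Old length odd (9). Middle was index 4 = 9.
New length even (10). New median = avg of two middle elements.
x = 38: 9 elements are < x, 0 elements are > x.
New sorted list: [-12, -5, -4, 1, 9, 13, 15, 24, 34, 38]
New median = 11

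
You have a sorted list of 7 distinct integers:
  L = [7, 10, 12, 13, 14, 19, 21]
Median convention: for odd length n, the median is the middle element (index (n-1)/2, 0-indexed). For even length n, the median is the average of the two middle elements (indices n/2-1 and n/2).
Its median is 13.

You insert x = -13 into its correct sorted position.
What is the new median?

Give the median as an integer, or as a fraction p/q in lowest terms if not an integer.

Answer: 25/2

Derivation:
Old list (sorted, length 7): [7, 10, 12, 13, 14, 19, 21]
Old median = 13
Insert x = -13
Old length odd (7). Middle was index 3 = 13.
New length even (8). New median = avg of two middle elements.
x = -13: 0 elements are < x, 7 elements are > x.
New sorted list: [-13, 7, 10, 12, 13, 14, 19, 21]
New median = 25/2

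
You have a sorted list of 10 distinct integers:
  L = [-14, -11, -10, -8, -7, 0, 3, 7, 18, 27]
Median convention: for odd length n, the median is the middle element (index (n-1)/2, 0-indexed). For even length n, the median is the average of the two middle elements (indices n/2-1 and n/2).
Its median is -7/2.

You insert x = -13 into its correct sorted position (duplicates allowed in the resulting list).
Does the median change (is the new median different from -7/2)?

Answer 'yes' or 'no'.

Old median = -7/2
Insert x = -13
New median = -7
Changed? yes

Answer: yes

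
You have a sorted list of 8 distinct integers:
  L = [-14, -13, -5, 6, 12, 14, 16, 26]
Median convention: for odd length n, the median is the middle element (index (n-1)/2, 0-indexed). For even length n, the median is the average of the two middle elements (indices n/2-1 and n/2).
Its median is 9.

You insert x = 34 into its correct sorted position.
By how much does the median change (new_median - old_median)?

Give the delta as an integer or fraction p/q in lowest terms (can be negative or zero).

Answer: 3

Derivation:
Old median = 9
After inserting x = 34: new sorted = [-14, -13, -5, 6, 12, 14, 16, 26, 34]
New median = 12
Delta = 12 - 9 = 3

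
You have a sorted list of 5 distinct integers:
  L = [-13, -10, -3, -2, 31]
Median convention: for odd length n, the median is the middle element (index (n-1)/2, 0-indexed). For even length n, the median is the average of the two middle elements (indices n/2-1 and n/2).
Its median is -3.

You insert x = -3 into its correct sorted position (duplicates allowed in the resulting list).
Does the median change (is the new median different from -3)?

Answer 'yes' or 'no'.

Old median = -3
Insert x = -3
New median = -3
Changed? no

Answer: no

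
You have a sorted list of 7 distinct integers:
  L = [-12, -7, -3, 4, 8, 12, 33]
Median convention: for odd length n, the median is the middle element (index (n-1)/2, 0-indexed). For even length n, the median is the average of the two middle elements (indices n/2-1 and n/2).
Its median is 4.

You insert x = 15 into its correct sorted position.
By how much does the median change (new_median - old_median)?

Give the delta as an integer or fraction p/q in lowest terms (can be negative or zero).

Answer: 2

Derivation:
Old median = 4
After inserting x = 15: new sorted = [-12, -7, -3, 4, 8, 12, 15, 33]
New median = 6
Delta = 6 - 4 = 2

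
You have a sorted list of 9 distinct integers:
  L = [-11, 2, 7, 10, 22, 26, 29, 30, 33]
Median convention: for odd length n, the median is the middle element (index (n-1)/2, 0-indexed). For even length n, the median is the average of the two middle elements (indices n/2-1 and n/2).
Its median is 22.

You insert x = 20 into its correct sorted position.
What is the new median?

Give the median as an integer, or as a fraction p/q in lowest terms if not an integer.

Answer: 21

Derivation:
Old list (sorted, length 9): [-11, 2, 7, 10, 22, 26, 29, 30, 33]
Old median = 22
Insert x = 20
Old length odd (9). Middle was index 4 = 22.
New length even (10). New median = avg of two middle elements.
x = 20: 4 elements are < x, 5 elements are > x.
New sorted list: [-11, 2, 7, 10, 20, 22, 26, 29, 30, 33]
New median = 21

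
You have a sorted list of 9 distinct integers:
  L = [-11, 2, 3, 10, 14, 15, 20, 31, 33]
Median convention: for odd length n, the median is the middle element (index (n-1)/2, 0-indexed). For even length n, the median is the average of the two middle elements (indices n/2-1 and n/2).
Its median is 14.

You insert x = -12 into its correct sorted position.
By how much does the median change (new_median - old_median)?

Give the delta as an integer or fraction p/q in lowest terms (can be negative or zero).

Answer: -2

Derivation:
Old median = 14
After inserting x = -12: new sorted = [-12, -11, 2, 3, 10, 14, 15, 20, 31, 33]
New median = 12
Delta = 12 - 14 = -2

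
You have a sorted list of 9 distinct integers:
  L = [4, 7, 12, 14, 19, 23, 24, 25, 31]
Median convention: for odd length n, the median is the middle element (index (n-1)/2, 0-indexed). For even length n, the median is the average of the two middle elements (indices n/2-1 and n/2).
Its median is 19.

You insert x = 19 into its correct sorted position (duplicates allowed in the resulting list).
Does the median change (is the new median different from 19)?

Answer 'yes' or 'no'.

Answer: no

Derivation:
Old median = 19
Insert x = 19
New median = 19
Changed? no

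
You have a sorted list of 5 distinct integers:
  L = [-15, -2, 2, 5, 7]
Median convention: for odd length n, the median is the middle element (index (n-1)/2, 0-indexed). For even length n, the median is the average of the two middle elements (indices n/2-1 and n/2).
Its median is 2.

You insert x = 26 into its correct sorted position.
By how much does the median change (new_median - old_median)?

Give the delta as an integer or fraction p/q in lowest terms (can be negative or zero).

Old median = 2
After inserting x = 26: new sorted = [-15, -2, 2, 5, 7, 26]
New median = 7/2
Delta = 7/2 - 2 = 3/2

Answer: 3/2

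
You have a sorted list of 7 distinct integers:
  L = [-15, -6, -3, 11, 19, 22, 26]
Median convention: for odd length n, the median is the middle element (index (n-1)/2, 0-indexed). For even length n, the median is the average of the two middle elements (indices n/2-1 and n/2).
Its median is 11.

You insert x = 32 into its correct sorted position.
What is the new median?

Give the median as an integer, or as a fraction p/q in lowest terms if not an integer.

Answer: 15

Derivation:
Old list (sorted, length 7): [-15, -6, -3, 11, 19, 22, 26]
Old median = 11
Insert x = 32
Old length odd (7). Middle was index 3 = 11.
New length even (8). New median = avg of two middle elements.
x = 32: 7 elements are < x, 0 elements are > x.
New sorted list: [-15, -6, -3, 11, 19, 22, 26, 32]
New median = 15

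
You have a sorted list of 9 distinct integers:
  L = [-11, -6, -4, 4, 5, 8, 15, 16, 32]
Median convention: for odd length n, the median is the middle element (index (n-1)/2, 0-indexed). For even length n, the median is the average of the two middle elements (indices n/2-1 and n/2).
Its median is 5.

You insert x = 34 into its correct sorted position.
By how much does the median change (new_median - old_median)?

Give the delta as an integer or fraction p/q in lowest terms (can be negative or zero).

Answer: 3/2

Derivation:
Old median = 5
After inserting x = 34: new sorted = [-11, -6, -4, 4, 5, 8, 15, 16, 32, 34]
New median = 13/2
Delta = 13/2 - 5 = 3/2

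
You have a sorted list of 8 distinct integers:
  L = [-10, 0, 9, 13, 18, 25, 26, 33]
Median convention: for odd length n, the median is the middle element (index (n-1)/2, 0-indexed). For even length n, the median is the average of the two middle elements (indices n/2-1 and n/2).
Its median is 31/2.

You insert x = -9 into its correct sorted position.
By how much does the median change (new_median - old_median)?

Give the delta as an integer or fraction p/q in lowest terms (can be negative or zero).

Answer: -5/2

Derivation:
Old median = 31/2
After inserting x = -9: new sorted = [-10, -9, 0, 9, 13, 18, 25, 26, 33]
New median = 13
Delta = 13 - 31/2 = -5/2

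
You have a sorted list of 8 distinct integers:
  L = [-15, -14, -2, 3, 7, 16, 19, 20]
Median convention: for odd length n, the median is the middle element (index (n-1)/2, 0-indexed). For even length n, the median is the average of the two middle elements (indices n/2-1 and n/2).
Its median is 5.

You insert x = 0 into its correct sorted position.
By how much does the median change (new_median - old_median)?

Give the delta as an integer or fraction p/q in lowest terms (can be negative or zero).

Old median = 5
After inserting x = 0: new sorted = [-15, -14, -2, 0, 3, 7, 16, 19, 20]
New median = 3
Delta = 3 - 5 = -2

Answer: -2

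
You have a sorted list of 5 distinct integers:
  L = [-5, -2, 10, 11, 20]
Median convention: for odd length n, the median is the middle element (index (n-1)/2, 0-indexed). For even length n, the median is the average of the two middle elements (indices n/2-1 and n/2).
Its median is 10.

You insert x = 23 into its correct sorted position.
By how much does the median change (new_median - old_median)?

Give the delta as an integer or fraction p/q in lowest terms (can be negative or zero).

Old median = 10
After inserting x = 23: new sorted = [-5, -2, 10, 11, 20, 23]
New median = 21/2
Delta = 21/2 - 10 = 1/2

Answer: 1/2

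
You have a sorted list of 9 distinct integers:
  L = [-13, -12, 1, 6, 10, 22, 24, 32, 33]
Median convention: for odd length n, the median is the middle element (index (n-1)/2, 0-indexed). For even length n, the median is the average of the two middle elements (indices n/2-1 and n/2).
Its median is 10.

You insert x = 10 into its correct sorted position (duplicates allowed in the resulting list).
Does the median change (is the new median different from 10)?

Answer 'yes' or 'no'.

Answer: no

Derivation:
Old median = 10
Insert x = 10
New median = 10
Changed? no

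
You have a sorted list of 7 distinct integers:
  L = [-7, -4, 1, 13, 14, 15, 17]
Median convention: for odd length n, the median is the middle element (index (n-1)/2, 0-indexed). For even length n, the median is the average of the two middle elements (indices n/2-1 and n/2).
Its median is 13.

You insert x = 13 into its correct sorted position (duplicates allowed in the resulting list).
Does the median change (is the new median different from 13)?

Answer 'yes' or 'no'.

Old median = 13
Insert x = 13
New median = 13
Changed? no

Answer: no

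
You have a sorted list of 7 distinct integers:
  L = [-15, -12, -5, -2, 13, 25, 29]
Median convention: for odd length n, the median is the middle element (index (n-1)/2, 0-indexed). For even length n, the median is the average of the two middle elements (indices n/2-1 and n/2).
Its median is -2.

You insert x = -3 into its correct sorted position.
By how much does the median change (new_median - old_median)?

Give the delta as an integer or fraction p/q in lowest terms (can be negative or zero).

Old median = -2
After inserting x = -3: new sorted = [-15, -12, -5, -3, -2, 13, 25, 29]
New median = -5/2
Delta = -5/2 - -2 = -1/2

Answer: -1/2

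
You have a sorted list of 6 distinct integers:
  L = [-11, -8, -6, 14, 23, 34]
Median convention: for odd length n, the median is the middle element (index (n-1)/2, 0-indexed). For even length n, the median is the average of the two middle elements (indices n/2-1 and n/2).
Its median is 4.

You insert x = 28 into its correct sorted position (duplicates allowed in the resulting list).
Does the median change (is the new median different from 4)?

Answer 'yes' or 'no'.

Answer: yes

Derivation:
Old median = 4
Insert x = 28
New median = 14
Changed? yes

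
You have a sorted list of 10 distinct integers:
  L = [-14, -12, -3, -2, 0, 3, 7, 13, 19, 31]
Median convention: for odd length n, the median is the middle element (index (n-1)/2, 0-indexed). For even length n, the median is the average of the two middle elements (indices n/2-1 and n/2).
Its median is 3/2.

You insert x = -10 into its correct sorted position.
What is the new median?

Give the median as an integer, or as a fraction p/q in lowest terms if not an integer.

Old list (sorted, length 10): [-14, -12, -3, -2, 0, 3, 7, 13, 19, 31]
Old median = 3/2
Insert x = -10
Old length even (10). Middle pair: indices 4,5 = 0,3.
New length odd (11). New median = single middle element.
x = -10: 2 elements are < x, 8 elements are > x.
New sorted list: [-14, -12, -10, -3, -2, 0, 3, 7, 13, 19, 31]
New median = 0

Answer: 0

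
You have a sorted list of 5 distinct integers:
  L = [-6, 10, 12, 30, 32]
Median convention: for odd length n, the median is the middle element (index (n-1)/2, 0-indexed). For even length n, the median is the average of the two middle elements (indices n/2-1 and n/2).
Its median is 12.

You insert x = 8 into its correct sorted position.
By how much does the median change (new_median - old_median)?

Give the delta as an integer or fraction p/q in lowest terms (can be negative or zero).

Answer: -1

Derivation:
Old median = 12
After inserting x = 8: new sorted = [-6, 8, 10, 12, 30, 32]
New median = 11
Delta = 11 - 12 = -1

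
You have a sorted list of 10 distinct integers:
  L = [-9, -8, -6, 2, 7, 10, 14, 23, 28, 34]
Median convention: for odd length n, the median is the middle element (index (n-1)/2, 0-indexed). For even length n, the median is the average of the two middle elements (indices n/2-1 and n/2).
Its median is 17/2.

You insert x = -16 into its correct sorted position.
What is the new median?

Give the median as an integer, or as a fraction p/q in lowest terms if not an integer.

Old list (sorted, length 10): [-9, -8, -6, 2, 7, 10, 14, 23, 28, 34]
Old median = 17/2
Insert x = -16
Old length even (10). Middle pair: indices 4,5 = 7,10.
New length odd (11). New median = single middle element.
x = -16: 0 elements are < x, 10 elements are > x.
New sorted list: [-16, -9, -8, -6, 2, 7, 10, 14, 23, 28, 34]
New median = 7

Answer: 7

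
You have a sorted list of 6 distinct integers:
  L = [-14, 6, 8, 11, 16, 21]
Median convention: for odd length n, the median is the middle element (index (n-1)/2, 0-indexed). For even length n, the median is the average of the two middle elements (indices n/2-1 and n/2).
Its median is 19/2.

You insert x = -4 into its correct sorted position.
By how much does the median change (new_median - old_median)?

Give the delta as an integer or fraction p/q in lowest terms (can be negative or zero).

Old median = 19/2
After inserting x = -4: new sorted = [-14, -4, 6, 8, 11, 16, 21]
New median = 8
Delta = 8 - 19/2 = -3/2

Answer: -3/2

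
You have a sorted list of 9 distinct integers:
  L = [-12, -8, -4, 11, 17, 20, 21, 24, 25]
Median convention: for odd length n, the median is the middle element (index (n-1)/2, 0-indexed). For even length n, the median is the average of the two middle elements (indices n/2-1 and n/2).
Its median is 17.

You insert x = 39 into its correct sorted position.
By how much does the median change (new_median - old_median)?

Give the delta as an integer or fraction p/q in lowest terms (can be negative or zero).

Old median = 17
After inserting x = 39: new sorted = [-12, -8, -4, 11, 17, 20, 21, 24, 25, 39]
New median = 37/2
Delta = 37/2 - 17 = 3/2

Answer: 3/2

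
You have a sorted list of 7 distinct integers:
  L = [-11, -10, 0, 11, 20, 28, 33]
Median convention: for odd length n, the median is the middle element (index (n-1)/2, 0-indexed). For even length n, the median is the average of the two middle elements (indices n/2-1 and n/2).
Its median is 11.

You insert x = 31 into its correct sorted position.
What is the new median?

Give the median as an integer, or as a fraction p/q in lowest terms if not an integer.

Answer: 31/2

Derivation:
Old list (sorted, length 7): [-11, -10, 0, 11, 20, 28, 33]
Old median = 11
Insert x = 31
Old length odd (7). Middle was index 3 = 11.
New length even (8). New median = avg of two middle elements.
x = 31: 6 elements are < x, 1 elements are > x.
New sorted list: [-11, -10, 0, 11, 20, 28, 31, 33]
New median = 31/2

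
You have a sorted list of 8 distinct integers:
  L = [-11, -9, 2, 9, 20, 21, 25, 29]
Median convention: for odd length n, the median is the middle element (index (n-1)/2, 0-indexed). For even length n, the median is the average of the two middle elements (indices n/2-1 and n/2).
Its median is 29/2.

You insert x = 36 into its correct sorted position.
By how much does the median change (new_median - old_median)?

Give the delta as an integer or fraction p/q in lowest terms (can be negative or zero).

Answer: 11/2

Derivation:
Old median = 29/2
After inserting x = 36: new sorted = [-11, -9, 2, 9, 20, 21, 25, 29, 36]
New median = 20
Delta = 20 - 29/2 = 11/2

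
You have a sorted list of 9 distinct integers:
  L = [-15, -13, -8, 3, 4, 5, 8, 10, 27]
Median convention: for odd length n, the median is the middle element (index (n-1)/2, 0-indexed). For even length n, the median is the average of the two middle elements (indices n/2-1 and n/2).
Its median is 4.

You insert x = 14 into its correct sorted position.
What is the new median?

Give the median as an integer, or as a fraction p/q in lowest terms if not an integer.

Answer: 9/2

Derivation:
Old list (sorted, length 9): [-15, -13, -8, 3, 4, 5, 8, 10, 27]
Old median = 4
Insert x = 14
Old length odd (9). Middle was index 4 = 4.
New length even (10). New median = avg of two middle elements.
x = 14: 8 elements are < x, 1 elements are > x.
New sorted list: [-15, -13, -8, 3, 4, 5, 8, 10, 14, 27]
New median = 9/2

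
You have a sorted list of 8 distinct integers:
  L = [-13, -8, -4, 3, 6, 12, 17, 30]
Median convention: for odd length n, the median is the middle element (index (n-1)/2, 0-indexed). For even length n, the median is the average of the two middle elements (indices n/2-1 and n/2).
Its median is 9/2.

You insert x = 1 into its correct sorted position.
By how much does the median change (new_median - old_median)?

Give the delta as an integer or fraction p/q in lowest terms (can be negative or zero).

Answer: -3/2

Derivation:
Old median = 9/2
After inserting x = 1: new sorted = [-13, -8, -4, 1, 3, 6, 12, 17, 30]
New median = 3
Delta = 3 - 9/2 = -3/2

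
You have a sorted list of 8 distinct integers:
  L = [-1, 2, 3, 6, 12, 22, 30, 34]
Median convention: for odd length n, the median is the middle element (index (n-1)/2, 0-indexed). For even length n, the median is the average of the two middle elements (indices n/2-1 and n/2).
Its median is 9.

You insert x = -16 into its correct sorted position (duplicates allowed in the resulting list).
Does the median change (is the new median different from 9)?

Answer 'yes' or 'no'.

Old median = 9
Insert x = -16
New median = 6
Changed? yes

Answer: yes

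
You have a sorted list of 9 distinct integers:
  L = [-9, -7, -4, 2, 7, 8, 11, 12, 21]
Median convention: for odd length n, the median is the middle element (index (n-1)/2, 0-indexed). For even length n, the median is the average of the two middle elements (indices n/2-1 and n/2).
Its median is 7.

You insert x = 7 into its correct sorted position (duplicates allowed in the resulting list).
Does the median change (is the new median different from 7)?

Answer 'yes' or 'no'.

Old median = 7
Insert x = 7
New median = 7
Changed? no

Answer: no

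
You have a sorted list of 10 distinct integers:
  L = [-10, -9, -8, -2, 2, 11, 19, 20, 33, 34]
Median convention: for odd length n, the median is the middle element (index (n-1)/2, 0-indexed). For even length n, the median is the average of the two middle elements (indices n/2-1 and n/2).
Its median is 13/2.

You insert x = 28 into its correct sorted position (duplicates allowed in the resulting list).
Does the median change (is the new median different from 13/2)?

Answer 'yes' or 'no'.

Old median = 13/2
Insert x = 28
New median = 11
Changed? yes

Answer: yes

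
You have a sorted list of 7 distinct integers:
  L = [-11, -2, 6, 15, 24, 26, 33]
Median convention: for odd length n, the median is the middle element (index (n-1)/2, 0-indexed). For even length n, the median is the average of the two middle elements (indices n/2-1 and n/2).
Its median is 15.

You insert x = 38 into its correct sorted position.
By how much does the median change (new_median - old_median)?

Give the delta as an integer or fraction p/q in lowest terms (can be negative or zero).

Answer: 9/2

Derivation:
Old median = 15
After inserting x = 38: new sorted = [-11, -2, 6, 15, 24, 26, 33, 38]
New median = 39/2
Delta = 39/2 - 15 = 9/2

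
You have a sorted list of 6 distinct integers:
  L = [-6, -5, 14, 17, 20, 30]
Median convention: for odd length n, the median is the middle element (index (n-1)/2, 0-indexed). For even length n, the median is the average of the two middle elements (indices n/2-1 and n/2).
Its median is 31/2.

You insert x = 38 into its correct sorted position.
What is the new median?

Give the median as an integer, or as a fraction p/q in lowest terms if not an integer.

Old list (sorted, length 6): [-6, -5, 14, 17, 20, 30]
Old median = 31/2
Insert x = 38
Old length even (6). Middle pair: indices 2,3 = 14,17.
New length odd (7). New median = single middle element.
x = 38: 6 elements are < x, 0 elements are > x.
New sorted list: [-6, -5, 14, 17, 20, 30, 38]
New median = 17

Answer: 17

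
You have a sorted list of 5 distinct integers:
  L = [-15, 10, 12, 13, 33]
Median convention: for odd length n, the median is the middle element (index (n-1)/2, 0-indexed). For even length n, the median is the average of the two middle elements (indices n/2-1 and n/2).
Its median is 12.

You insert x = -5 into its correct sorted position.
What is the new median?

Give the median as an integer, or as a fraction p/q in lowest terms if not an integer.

Old list (sorted, length 5): [-15, 10, 12, 13, 33]
Old median = 12
Insert x = -5
Old length odd (5). Middle was index 2 = 12.
New length even (6). New median = avg of two middle elements.
x = -5: 1 elements are < x, 4 elements are > x.
New sorted list: [-15, -5, 10, 12, 13, 33]
New median = 11

Answer: 11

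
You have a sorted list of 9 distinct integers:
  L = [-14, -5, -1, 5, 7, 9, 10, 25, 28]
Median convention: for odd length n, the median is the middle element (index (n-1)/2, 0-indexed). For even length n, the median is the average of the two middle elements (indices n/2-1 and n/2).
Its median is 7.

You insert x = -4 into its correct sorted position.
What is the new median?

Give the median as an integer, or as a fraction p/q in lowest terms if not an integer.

Old list (sorted, length 9): [-14, -5, -1, 5, 7, 9, 10, 25, 28]
Old median = 7
Insert x = -4
Old length odd (9). Middle was index 4 = 7.
New length even (10). New median = avg of two middle elements.
x = -4: 2 elements are < x, 7 elements are > x.
New sorted list: [-14, -5, -4, -1, 5, 7, 9, 10, 25, 28]
New median = 6

Answer: 6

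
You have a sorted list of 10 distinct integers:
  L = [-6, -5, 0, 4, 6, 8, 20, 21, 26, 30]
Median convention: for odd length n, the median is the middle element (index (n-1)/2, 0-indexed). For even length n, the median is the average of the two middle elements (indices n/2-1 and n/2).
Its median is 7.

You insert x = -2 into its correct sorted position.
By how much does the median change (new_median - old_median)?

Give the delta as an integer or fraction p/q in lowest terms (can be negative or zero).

Old median = 7
After inserting x = -2: new sorted = [-6, -5, -2, 0, 4, 6, 8, 20, 21, 26, 30]
New median = 6
Delta = 6 - 7 = -1

Answer: -1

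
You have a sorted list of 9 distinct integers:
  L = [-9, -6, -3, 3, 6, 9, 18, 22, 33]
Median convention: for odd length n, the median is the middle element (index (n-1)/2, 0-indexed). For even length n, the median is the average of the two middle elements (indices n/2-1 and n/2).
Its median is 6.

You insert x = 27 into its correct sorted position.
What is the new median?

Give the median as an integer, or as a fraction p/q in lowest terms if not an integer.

Answer: 15/2

Derivation:
Old list (sorted, length 9): [-9, -6, -3, 3, 6, 9, 18, 22, 33]
Old median = 6
Insert x = 27
Old length odd (9). Middle was index 4 = 6.
New length even (10). New median = avg of two middle elements.
x = 27: 8 elements are < x, 1 elements are > x.
New sorted list: [-9, -6, -3, 3, 6, 9, 18, 22, 27, 33]
New median = 15/2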